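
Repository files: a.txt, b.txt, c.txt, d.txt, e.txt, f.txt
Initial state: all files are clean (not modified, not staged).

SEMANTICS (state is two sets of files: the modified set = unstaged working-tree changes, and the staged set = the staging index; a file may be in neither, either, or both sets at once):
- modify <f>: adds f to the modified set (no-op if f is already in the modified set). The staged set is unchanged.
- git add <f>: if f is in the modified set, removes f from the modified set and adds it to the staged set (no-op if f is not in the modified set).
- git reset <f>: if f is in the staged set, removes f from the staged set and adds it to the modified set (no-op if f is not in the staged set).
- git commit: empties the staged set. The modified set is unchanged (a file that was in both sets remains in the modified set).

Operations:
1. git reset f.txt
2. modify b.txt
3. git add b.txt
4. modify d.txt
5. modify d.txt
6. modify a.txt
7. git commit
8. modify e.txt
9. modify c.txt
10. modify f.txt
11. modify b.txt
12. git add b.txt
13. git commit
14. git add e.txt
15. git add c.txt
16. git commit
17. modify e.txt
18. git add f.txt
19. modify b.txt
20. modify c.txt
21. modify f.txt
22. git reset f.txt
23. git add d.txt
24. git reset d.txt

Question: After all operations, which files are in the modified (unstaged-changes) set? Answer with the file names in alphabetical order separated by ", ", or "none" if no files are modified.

After op 1 (git reset f.txt): modified={none} staged={none}
After op 2 (modify b.txt): modified={b.txt} staged={none}
After op 3 (git add b.txt): modified={none} staged={b.txt}
After op 4 (modify d.txt): modified={d.txt} staged={b.txt}
After op 5 (modify d.txt): modified={d.txt} staged={b.txt}
After op 6 (modify a.txt): modified={a.txt, d.txt} staged={b.txt}
After op 7 (git commit): modified={a.txt, d.txt} staged={none}
After op 8 (modify e.txt): modified={a.txt, d.txt, e.txt} staged={none}
After op 9 (modify c.txt): modified={a.txt, c.txt, d.txt, e.txt} staged={none}
After op 10 (modify f.txt): modified={a.txt, c.txt, d.txt, e.txt, f.txt} staged={none}
After op 11 (modify b.txt): modified={a.txt, b.txt, c.txt, d.txt, e.txt, f.txt} staged={none}
After op 12 (git add b.txt): modified={a.txt, c.txt, d.txt, e.txt, f.txt} staged={b.txt}
After op 13 (git commit): modified={a.txt, c.txt, d.txt, e.txt, f.txt} staged={none}
After op 14 (git add e.txt): modified={a.txt, c.txt, d.txt, f.txt} staged={e.txt}
After op 15 (git add c.txt): modified={a.txt, d.txt, f.txt} staged={c.txt, e.txt}
After op 16 (git commit): modified={a.txt, d.txt, f.txt} staged={none}
After op 17 (modify e.txt): modified={a.txt, d.txt, e.txt, f.txt} staged={none}
After op 18 (git add f.txt): modified={a.txt, d.txt, e.txt} staged={f.txt}
After op 19 (modify b.txt): modified={a.txt, b.txt, d.txt, e.txt} staged={f.txt}
After op 20 (modify c.txt): modified={a.txt, b.txt, c.txt, d.txt, e.txt} staged={f.txt}
After op 21 (modify f.txt): modified={a.txt, b.txt, c.txt, d.txt, e.txt, f.txt} staged={f.txt}
After op 22 (git reset f.txt): modified={a.txt, b.txt, c.txt, d.txt, e.txt, f.txt} staged={none}
After op 23 (git add d.txt): modified={a.txt, b.txt, c.txt, e.txt, f.txt} staged={d.txt}
After op 24 (git reset d.txt): modified={a.txt, b.txt, c.txt, d.txt, e.txt, f.txt} staged={none}

Answer: a.txt, b.txt, c.txt, d.txt, e.txt, f.txt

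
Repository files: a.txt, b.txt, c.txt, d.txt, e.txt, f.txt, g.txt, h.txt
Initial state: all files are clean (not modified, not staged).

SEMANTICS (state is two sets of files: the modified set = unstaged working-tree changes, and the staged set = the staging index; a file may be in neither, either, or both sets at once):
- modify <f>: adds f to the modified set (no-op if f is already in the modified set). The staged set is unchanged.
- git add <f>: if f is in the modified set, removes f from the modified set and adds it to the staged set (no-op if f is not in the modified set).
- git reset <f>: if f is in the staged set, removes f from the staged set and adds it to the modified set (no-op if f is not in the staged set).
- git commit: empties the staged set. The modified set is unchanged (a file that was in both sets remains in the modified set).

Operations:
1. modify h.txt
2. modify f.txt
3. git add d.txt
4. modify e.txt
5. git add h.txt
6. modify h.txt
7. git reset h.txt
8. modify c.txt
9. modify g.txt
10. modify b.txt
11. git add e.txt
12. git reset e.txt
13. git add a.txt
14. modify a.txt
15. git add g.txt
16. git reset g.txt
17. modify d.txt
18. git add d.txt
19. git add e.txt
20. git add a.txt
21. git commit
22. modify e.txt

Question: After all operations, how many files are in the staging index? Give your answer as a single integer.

After op 1 (modify h.txt): modified={h.txt} staged={none}
After op 2 (modify f.txt): modified={f.txt, h.txt} staged={none}
After op 3 (git add d.txt): modified={f.txt, h.txt} staged={none}
After op 4 (modify e.txt): modified={e.txt, f.txt, h.txt} staged={none}
After op 5 (git add h.txt): modified={e.txt, f.txt} staged={h.txt}
After op 6 (modify h.txt): modified={e.txt, f.txt, h.txt} staged={h.txt}
After op 7 (git reset h.txt): modified={e.txt, f.txt, h.txt} staged={none}
After op 8 (modify c.txt): modified={c.txt, e.txt, f.txt, h.txt} staged={none}
After op 9 (modify g.txt): modified={c.txt, e.txt, f.txt, g.txt, h.txt} staged={none}
After op 10 (modify b.txt): modified={b.txt, c.txt, e.txt, f.txt, g.txt, h.txt} staged={none}
After op 11 (git add e.txt): modified={b.txt, c.txt, f.txt, g.txt, h.txt} staged={e.txt}
After op 12 (git reset e.txt): modified={b.txt, c.txt, e.txt, f.txt, g.txt, h.txt} staged={none}
After op 13 (git add a.txt): modified={b.txt, c.txt, e.txt, f.txt, g.txt, h.txt} staged={none}
After op 14 (modify a.txt): modified={a.txt, b.txt, c.txt, e.txt, f.txt, g.txt, h.txt} staged={none}
After op 15 (git add g.txt): modified={a.txt, b.txt, c.txt, e.txt, f.txt, h.txt} staged={g.txt}
After op 16 (git reset g.txt): modified={a.txt, b.txt, c.txt, e.txt, f.txt, g.txt, h.txt} staged={none}
After op 17 (modify d.txt): modified={a.txt, b.txt, c.txt, d.txt, e.txt, f.txt, g.txt, h.txt} staged={none}
After op 18 (git add d.txt): modified={a.txt, b.txt, c.txt, e.txt, f.txt, g.txt, h.txt} staged={d.txt}
After op 19 (git add e.txt): modified={a.txt, b.txt, c.txt, f.txt, g.txt, h.txt} staged={d.txt, e.txt}
After op 20 (git add a.txt): modified={b.txt, c.txt, f.txt, g.txt, h.txt} staged={a.txt, d.txt, e.txt}
After op 21 (git commit): modified={b.txt, c.txt, f.txt, g.txt, h.txt} staged={none}
After op 22 (modify e.txt): modified={b.txt, c.txt, e.txt, f.txt, g.txt, h.txt} staged={none}
Final staged set: {none} -> count=0

Answer: 0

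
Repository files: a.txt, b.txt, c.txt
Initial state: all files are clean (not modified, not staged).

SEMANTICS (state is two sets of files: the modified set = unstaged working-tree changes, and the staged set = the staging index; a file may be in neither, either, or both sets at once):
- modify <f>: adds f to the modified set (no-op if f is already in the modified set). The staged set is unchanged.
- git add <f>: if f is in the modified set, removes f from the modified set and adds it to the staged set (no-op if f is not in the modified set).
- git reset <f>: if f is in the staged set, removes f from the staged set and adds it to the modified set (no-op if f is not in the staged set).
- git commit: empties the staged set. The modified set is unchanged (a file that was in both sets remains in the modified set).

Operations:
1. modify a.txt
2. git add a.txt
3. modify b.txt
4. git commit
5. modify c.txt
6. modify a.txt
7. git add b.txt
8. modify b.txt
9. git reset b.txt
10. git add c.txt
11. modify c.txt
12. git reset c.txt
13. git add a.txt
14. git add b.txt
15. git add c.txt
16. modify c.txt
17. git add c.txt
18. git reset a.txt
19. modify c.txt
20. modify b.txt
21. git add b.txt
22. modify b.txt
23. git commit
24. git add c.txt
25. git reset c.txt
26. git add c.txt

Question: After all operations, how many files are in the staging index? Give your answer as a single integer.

Answer: 1

Derivation:
After op 1 (modify a.txt): modified={a.txt} staged={none}
After op 2 (git add a.txt): modified={none} staged={a.txt}
After op 3 (modify b.txt): modified={b.txt} staged={a.txt}
After op 4 (git commit): modified={b.txt} staged={none}
After op 5 (modify c.txt): modified={b.txt, c.txt} staged={none}
After op 6 (modify a.txt): modified={a.txt, b.txt, c.txt} staged={none}
After op 7 (git add b.txt): modified={a.txt, c.txt} staged={b.txt}
After op 8 (modify b.txt): modified={a.txt, b.txt, c.txt} staged={b.txt}
After op 9 (git reset b.txt): modified={a.txt, b.txt, c.txt} staged={none}
After op 10 (git add c.txt): modified={a.txt, b.txt} staged={c.txt}
After op 11 (modify c.txt): modified={a.txt, b.txt, c.txt} staged={c.txt}
After op 12 (git reset c.txt): modified={a.txt, b.txt, c.txt} staged={none}
After op 13 (git add a.txt): modified={b.txt, c.txt} staged={a.txt}
After op 14 (git add b.txt): modified={c.txt} staged={a.txt, b.txt}
After op 15 (git add c.txt): modified={none} staged={a.txt, b.txt, c.txt}
After op 16 (modify c.txt): modified={c.txt} staged={a.txt, b.txt, c.txt}
After op 17 (git add c.txt): modified={none} staged={a.txt, b.txt, c.txt}
After op 18 (git reset a.txt): modified={a.txt} staged={b.txt, c.txt}
After op 19 (modify c.txt): modified={a.txt, c.txt} staged={b.txt, c.txt}
After op 20 (modify b.txt): modified={a.txt, b.txt, c.txt} staged={b.txt, c.txt}
After op 21 (git add b.txt): modified={a.txt, c.txt} staged={b.txt, c.txt}
After op 22 (modify b.txt): modified={a.txt, b.txt, c.txt} staged={b.txt, c.txt}
After op 23 (git commit): modified={a.txt, b.txt, c.txt} staged={none}
After op 24 (git add c.txt): modified={a.txt, b.txt} staged={c.txt}
After op 25 (git reset c.txt): modified={a.txt, b.txt, c.txt} staged={none}
After op 26 (git add c.txt): modified={a.txt, b.txt} staged={c.txt}
Final staged set: {c.txt} -> count=1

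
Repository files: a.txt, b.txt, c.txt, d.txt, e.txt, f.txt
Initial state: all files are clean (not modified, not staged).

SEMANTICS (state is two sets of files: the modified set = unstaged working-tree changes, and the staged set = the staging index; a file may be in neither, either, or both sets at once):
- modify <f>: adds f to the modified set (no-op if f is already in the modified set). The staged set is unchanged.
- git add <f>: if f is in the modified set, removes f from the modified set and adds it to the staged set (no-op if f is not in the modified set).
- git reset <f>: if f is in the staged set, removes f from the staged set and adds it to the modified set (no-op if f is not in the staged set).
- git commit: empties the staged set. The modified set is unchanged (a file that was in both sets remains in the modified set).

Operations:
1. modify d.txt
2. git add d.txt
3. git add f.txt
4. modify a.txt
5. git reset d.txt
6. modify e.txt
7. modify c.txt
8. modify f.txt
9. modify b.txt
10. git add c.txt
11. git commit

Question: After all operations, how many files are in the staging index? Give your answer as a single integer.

Answer: 0

Derivation:
After op 1 (modify d.txt): modified={d.txt} staged={none}
After op 2 (git add d.txt): modified={none} staged={d.txt}
After op 3 (git add f.txt): modified={none} staged={d.txt}
After op 4 (modify a.txt): modified={a.txt} staged={d.txt}
After op 5 (git reset d.txt): modified={a.txt, d.txt} staged={none}
After op 6 (modify e.txt): modified={a.txt, d.txt, e.txt} staged={none}
After op 7 (modify c.txt): modified={a.txt, c.txt, d.txt, e.txt} staged={none}
After op 8 (modify f.txt): modified={a.txt, c.txt, d.txt, e.txt, f.txt} staged={none}
After op 9 (modify b.txt): modified={a.txt, b.txt, c.txt, d.txt, e.txt, f.txt} staged={none}
After op 10 (git add c.txt): modified={a.txt, b.txt, d.txt, e.txt, f.txt} staged={c.txt}
After op 11 (git commit): modified={a.txt, b.txt, d.txt, e.txt, f.txt} staged={none}
Final staged set: {none} -> count=0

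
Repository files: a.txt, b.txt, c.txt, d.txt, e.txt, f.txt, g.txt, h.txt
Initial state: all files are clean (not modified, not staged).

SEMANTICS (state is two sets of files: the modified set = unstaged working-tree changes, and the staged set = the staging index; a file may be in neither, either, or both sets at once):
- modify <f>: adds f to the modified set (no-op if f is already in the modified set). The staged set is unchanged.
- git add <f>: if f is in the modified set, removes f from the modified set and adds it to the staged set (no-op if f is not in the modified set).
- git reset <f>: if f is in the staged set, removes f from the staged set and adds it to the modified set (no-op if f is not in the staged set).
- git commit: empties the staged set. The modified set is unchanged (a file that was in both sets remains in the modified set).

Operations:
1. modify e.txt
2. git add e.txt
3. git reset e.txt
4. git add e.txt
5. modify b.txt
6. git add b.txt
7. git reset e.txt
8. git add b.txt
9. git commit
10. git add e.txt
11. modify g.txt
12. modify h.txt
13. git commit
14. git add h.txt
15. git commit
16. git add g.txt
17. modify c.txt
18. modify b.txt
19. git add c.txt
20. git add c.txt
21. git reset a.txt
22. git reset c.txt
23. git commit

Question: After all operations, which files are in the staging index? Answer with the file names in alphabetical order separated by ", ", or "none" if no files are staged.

After op 1 (modify e.txt): modified={e.txt} staged={none}
After op 2 (git add e.txt): modified={none} staged={e.txt}
After op 3 (git reset e.txt): modified={e.txt} staged={none}
After op 4 (git add e.txt): modified={none} staged={e.txt}
After op 5 (modify b.txt): modified={b.txt} staged={e.txt}
After op 6 (git add b.txt): modified={none} staged={b.txt, e.txt}
After op 7 (git reset e.txt): modified={e.txt} staged={b.txt}
After op 8 (git add b.txt): modified={e.txt} staged={b.txt}
After op 9 (git commit): modified={e.txt} staged={none}
After op 10 (git add e.txt): modified={none} staged={e.txt}
After op 11 (modify g.txt): modified={g.txt} staged={e.txt}
After op 12 (modify h.txt): modified={g.txt, h.txt} staged={e.txt}
After op 13 (git commit): modified={g.txt, h.txt} staged={none}
After op 14 (git add h.txt): modified={g.txt} staged={h.txt}
After op 15 (git commit): modified={g.txt} staged={none}
After op 16 (git add g.txt): modified={none} staged={g.txt}
After op 17 (modify c.txt): modified={c.txt} staged={g.txt}
After op 18 (modify b.txt): modified={b.txt, c.txt} staged={g.txt}
After op 19 (git add c.txt): modified={b.txt} staged={c.txt, g.txt}
After op 20 (git add c.txt): modified={b.txt} staged={c.txt, g.txt}
After op 21 (git reset a.txt): modified={b.txt} staged={c.txt, g.txt}
After op 22 (git reset c.txt): modified={b.txt, c.txt} staged={g.txt}
After op 23 (git commit): modified={b.txt, c.txt} staged={none}

Answer: none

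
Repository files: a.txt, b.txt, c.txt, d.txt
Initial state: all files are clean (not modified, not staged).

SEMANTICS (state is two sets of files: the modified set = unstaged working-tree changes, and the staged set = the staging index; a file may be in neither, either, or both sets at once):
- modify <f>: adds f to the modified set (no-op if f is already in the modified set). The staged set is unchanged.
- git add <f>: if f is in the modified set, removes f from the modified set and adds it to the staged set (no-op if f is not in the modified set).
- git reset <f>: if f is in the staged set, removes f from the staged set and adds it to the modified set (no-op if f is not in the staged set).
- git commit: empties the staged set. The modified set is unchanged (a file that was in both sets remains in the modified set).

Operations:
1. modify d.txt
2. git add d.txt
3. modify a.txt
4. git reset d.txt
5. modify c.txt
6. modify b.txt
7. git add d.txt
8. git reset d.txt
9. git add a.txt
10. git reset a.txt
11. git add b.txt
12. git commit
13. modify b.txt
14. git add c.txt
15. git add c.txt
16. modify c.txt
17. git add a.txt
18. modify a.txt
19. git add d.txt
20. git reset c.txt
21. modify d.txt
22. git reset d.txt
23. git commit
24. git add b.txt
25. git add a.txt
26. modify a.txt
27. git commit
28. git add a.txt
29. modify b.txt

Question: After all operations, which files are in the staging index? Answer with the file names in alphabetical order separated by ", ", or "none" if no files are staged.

After op 1 (modify d.txt): modified={d.txt} staged={none}
After op 2 (git add d.txt): modified={none} staged={d.txt}
After op 3 (modify a.txt): modified={a.txt} staged={d.txt}
After op 4 (git reset d.txt): modified={a.txt, d.txt} staged={none}
After op 5 (modify c.txt): modified={a.txt, c.txt, d.txt} staged={none}
After op 6 (modify b.txt): modified={a.txt, b.txt, c.txt, d.txt} staged={none}
After op 7 (git add d.txt): modified={a.txt, b.txt, c.txt} staged={d.txt}
After op 8 (git reset d.txt): modified={a.txt, b.txt, c.txt, d.txt} staged={none}
After op 9 (git add a.txt): modified={b.txt, c.txt, d.txt} staged={a.txt}
After op 10 (git reset a.txt): modified={a.txt, b.txt, c.txt, d.txt} staged={none}
After op 11 (git add b.txt): modified={a.txt, c.txt, d.txt} staged={b.txt}
After op 12 (git commit): modified={a.txt, c.txt, d.txt} staged={none}
After op 13 (modify b.txt): modified={a.txt, b.txt, c.txt, d.txt} staged={none}
After op 14 (git add c.txt): modified={a.txt, b.txt, d.txt} staged={c.txt}
After op 15 (git add c.txt): modified={a.txt, b.txt, d.txt} staged={c.txt}
After op 16 (modify c.txt): modified={a.txt, b.txt, c.txt, d.txt} staged={c.txt}
After op 17 (git add a.txt): modified={b.txt, c.txt, d.txt} staged={a.txt, c.txt}
After op 18 (modify a.txt): modified={a.txt, b.txt, c.txt, d.txt} staged={a.txt, c.txt}
After op 19 (git add d.txt): modified={a.txt, b.txt, c.txt} staged={a.txt, c.txt, d.txt}
After op 20 (git reset c.txt): modified={a.txt, b.txt, c.txt} staged={a.txt, d.txt}
After op 21 (modify d.txt): modified={a.txt, b.txt, c.txt, d.txt} staged={a.txt, d.txt}
After op 22 (git reset d.txt): modified={a.txt, b.txt, c.txt, d.txt} staged={a.txt}
After op 23 (git commit): modified={a.txt, b.txt, c.txt, d.txt} staged={none}
After op 24 (git add b.txt): modified={a.txt, c.txt, d.txt} staged={b.txt}
After op 25 (git add a.txt): modified={c.txt, d.txt} staged={a.txt, b.txt}
After op 26 (modify a.txt): modified={a.txt, c.txt, d.txt} staged={a.txt, b.txt}
After op 27 (git commit): modified={a.txt, c.txt, d.txt} staged={none}
After op 28 (git add a.txt): modified={c.txt, d.txt} staged={a.txt}
After op 29 (modify b.txt): modified={b.txt, c.txt, d.txt} staged={a.txt}

Answer: a.txt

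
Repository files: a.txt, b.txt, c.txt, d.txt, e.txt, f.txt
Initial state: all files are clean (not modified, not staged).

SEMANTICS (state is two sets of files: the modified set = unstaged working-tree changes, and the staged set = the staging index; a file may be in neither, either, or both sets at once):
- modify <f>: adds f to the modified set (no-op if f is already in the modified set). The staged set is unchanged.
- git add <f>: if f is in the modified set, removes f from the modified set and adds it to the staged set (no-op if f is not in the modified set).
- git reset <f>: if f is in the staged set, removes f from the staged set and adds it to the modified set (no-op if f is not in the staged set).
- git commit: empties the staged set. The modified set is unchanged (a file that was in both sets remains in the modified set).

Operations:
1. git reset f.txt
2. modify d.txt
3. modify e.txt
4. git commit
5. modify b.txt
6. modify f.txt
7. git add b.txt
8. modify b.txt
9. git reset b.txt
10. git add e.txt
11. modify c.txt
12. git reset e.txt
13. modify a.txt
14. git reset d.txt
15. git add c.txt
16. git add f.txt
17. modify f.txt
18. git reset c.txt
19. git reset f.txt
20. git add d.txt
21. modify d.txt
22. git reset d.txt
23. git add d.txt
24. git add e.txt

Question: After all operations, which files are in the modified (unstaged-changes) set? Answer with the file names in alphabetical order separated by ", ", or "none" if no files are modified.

After op 1 (git reset f.txt): modified={none} staged={none}
After op 2 (modify d.txt): modified={d.txt} staged={none}
After op 3 (modify e.txt): modified={d.txt, e.txt} staged={none}
After op 4 (git commit): modified={d.txt, e.txt} staged={none}
After op 5 (modify b.txt): modified={b.txt, d.txt, e.txt} staged={none}
After op 6 (modify f.txt): modified={b.txt, d.txt, e.txt, f.txt} staged={none}
After op 7 (git add b.txt): modified={d.txt, e.txt, f.txt} staged={b.txt}
After op 8 (modify b.txt): modified={b.txt, d.txt, e.txt, f.txt} staged={b.txt}
After op 9 (git reset b.txt): modified={b.txt, d.txt, e.txt, f.txt} staged={none}
After op 10 (git add e.txt): modified={b.txt, d.txt, f.txt} staged={e.txt}
After op 11 (modify c.txt): modified={b.txt, c.txt, d.txt, f.txt} staged={e.txt}
After op 12 (git reset e.txt): modified={b.txt, c.txt, d.txt, e.txt, f.txt} staged={none}
After op 13 (modify a.txt): modified={a.txt, b.txt, c.txt, d.txt, e.txt, f.txt} staged={none}
After op 14 (git reset d.txt): modified={a.txt, b.txt, c.txt, d.txt, e.txt, f.txt} staged={none}
After op 15 (git add c.txt): modified={a.txt, b.txt, d.txt, e.txt, f.txt} staged={c.txt}
After op 16 (git add f.txt): modified={a.txt, b.txt, d.txt, e.txt} staged={c.txt, f.txt}
After op 17 (modify f.txt): modified={a.txt, b.txt, d.txt, e.txt, f.txt} staged={c.txt, f.txt}
After op 18 (git reset c.txt): modified={a.txt, b.txt, c.txt, d.txt, e.txt, f.txt} staged={f.txt}
After op 19 (git reset f.txt): modified={a.txt, b.txt, c.txt, d.txt, e.txt, f.txt} staged={none}
After op 20 (git add d.txt): modified={a.txt, b.txt, c.txt, e.txt, f.txt} staged={d.txt}
After op 21 (modify d.txt): modified={a.txt, b.txt, c.txt, d.txt, e.txt, f.txt} staged={d.txt}
After op 22 (git reset d.txt): modified={a.txt, b.txt, c.txt, d.txt, e.txt, f.txt} staged={none}
After op 23 (git add d.txt): modified={a.txt, b.txt, c.txt, e.txt, f.txt} staged={d.txt}
After op 24 (git add e.txt): modified={a.txt, b.txt, c.txt, f.txt} staged={d.txt, e.txt}

Answer: a.txt, b.txt, c.txt, f.txt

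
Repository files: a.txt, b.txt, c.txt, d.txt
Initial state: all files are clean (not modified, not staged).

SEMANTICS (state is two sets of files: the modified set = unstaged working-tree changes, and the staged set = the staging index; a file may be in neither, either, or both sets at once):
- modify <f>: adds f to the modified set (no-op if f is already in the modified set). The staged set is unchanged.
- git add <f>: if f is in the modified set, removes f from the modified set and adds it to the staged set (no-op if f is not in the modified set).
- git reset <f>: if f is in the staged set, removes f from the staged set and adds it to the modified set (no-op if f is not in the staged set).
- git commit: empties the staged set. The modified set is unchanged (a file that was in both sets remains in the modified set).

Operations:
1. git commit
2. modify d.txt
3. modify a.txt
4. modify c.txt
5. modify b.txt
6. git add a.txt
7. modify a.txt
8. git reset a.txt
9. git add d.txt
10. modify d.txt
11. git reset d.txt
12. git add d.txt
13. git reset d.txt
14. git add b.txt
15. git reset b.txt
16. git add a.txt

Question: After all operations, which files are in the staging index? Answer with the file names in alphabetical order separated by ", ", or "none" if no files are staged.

Answer: a.txt

Derivation:
After op 1 (git commit): modified={none} staged={none}
After op 2 (modify d.txt): modified={d.txt} staged={none}
After op 3 (modify a.txt): modified={a.txt, d.txt} staged={none}
After op 4 (modify c.txt): modified={a.txt, c.txt, d.txt} staged={none}
After op 5 (modify b.txt): modified={a.txt, b.txt, c.txt, d.txt} staged={none}
After op 6 (git add a.txt): modified={b.txt, c.txt, d.txt} staged={a.txt}
After op 7 (modify a.txt): modified={a.txt, b.txt, c.txt, d.txt} staged={a.txt}
After op 8 (git reset a.txt): modified={a.txt, b.txt, c.txt, d.txt} staged={none}
After op 9 (git add d.txt): modified={a.txt, b.txt, c.txt} staged={d.txt}
After op 10 (modify d.txt): modified={a.txt, b.txt, c.txt, d.txt} staged={d.txt}
After op 11 (git reset d.txt): modified={a.txt, b.txt, c.txt, d.txt} staged={none}
After op 12 (git add d.txt): modified={a.txt, b.txt, c.txt} staged={d.txt}
After op 13 (git reset d.txt): modified={a.txt, b.txt, c.txt, d.txt} staged={none}
After op 14 (git add b.txt): modified={a.txt, c.txt, d.txt} staged={b.txt}
After op 15 (git reset b.txt): modified={a.txt, b.txt, c.txt, d.txt} staged={none}
After op 16 (git add a.txt): modified={b.txt, c.txt, d.txt} staged={a.txt}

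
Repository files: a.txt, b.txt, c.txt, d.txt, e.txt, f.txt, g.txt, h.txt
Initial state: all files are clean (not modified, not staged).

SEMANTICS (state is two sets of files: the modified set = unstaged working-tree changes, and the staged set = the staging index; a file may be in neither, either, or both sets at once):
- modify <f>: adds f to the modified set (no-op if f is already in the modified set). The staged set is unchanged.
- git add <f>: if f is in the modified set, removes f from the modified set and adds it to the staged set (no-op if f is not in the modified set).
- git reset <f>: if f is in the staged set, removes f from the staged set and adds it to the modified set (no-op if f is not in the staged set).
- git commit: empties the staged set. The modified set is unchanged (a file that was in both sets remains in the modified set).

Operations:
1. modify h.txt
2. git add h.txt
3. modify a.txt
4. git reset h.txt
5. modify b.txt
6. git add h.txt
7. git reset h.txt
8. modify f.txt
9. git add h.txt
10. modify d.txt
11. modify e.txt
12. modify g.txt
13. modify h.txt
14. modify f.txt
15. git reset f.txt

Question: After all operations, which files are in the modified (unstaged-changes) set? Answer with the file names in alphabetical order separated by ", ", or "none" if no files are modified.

After op 1 (modify h.txt): modified={h.txt} staged={none}
After op 2 (git add h.txt): modified={none} staged={h.txt}
After op 3 (modify a.txt): modified={a.txt} staged={h.txt}
After op 4 (git reset h.txt): modified={a.txt, h.txt} staged={none}
After op 5 (modify b.txt): modified={a.txt, b.txt, h.txt} staged={none}
After op 6 (git add h.txt): modified={a.txt, b.txt} staged={h.txt}
After op 7 (git reset h.txt): modified={a.txt, b.txt, h.txt} staged={none}
After op 8 (modify f.txt): modified={a.txt, b.txt, f.txt, h.txt} staged={none}
After op 9 (git add h.txt): modified={a.txt, b.txt, f.txt} staged={h.txt}
After op 10 (modify d.txt): modified={a.txt, b.txt, d.txt, f.txt} staged={h.txt}
After op 11 (modify e.txt): modified={a.txt, b.txt, d.txt, e.txt, f.txt} staged={h.txt}
After op 12 (modify g.txt): modified={a.txt, b.txt, d.txt, e.txt, f.txt, g.txt} staged={h.txt}
After op 13 (modify h.txt): modified={a.txt, b.txt, d.txt, e.txt, f.txt, g.txt, h.txt} staged={h.txt}
After op 14 (modify f.txt): modified={a.txt, b.txt, d.txt, e.txt, f.txt, g.txt, h.txt} staged={h.txt}
After op 15 (git reset f.txt): modified={a.txt, b.txt, d.txt, e.txt, f.txt, g.txt, h.txt} staged={h.txt}

Answer: a.txt, b.txt, d.txt, e.txt, f.txt, g.txt, h.txt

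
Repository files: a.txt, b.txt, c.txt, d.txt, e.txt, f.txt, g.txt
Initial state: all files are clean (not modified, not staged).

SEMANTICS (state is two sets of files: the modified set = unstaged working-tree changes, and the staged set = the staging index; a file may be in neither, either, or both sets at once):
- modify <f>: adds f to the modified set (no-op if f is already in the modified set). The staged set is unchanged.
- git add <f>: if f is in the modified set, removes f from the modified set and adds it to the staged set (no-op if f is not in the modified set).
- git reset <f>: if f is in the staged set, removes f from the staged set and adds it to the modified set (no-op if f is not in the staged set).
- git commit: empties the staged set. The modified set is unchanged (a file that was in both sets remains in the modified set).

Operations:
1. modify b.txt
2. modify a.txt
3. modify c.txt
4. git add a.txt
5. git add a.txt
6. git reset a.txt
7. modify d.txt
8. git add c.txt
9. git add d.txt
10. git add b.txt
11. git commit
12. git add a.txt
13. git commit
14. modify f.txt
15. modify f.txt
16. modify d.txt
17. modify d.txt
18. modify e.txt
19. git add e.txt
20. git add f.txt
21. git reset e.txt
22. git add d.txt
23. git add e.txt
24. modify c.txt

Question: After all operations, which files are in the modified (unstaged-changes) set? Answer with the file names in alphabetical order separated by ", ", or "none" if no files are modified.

After op 1 (modify b.txt): modified={b.txt} staged={none}
After op 2 (modify a.txt): modified={a.txt, b.txt} staged={none}
After op 3 (modify c.txt): modified={a.txt, b.txt, c.txt} staged={none}
After op 4 (git add a.txt): modified={b.txt, c.txt} staged={a.txt}
After op 5 (git add a.txt): modified={b.txt, c.txt} staged={a.txt}
After op 6 (git reset a.txt): modified={a.txt, b.txt, c.txt} staged={none}
After op 7 (modify d.txt): modified={a.txt, b.txt, c.txt, d.txt} staged={none}
After op 8 (git add c.txt): modified={a.txt, b.txt, d.txt} staged={c.txt}
After op 9 (git add d.txt): modified={a.txt, b.txt} staged={c.txt, d.txt}
After op 10 (git add b.txt): modified={a.txt} staged={b.txt, c.txt, d.txt}
After op 11 (git commit): modified={a.txt} staged={none}
After op 12 (git add a.txt): modified={none} staged={a.txt}
After op 13 (git commit): modified={none} staged={none}
After op 14 (modify f.txt): modified={f.txt} staged={none}
After op 15 (modify f.txt): modified={f.txt} staged={none}
After op 16 (modify d.txt): modified={d.txt, f.txt} staged={none}
After op 17 (modify d.txt): modified={d.txt, f.txt} staged={none}
After op 18 (modify e.txt): modified={d.txt, e.txt, f.txt} staged={none}
After op 19 (git add e.txt): modified={d.txt, f.txt} staged={e.txt}
After op 20 (git add f.txt): modified={d.txt} staged={e.txt, f.txt}
After op 21 (git reset e.txt): modified={d.txt, e.txt} staged={f.txt}
After op 22 (git add d.txt): modified={e.txt} staged={d.txt, f.txt}
After op 23 (git add e.txt): modified={none} staged={d.txt, e.txt, f.txt}
After op 24 (modify c.txt): modified={c.txt} staged={d.txt, e.txt, f.txt}

Answer: c.txt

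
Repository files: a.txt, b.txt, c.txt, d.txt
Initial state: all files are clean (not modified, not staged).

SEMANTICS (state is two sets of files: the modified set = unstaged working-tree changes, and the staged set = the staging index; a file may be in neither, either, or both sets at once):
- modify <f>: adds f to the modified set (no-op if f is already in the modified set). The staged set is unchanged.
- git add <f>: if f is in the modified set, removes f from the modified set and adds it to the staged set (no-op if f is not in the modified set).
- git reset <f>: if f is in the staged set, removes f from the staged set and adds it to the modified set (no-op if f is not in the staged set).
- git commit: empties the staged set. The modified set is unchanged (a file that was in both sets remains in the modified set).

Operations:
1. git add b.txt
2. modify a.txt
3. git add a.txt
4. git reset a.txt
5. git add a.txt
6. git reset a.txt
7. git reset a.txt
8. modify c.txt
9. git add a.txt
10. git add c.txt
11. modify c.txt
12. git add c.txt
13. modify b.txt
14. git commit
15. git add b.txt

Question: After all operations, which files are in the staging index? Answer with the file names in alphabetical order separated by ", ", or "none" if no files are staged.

After op 1 (git add b.txt): modified={none} staged={none}
After op 2 (modify a.txt): modified={a.txt} staged={none}
After op 3 (git add a.txt): modified={none} staged={a.txt}
After op 4 (git reset a.txt): modified={a.txt} staged={none}
After op 5 (git add a.txt): modified={none} staged={a.txt}
After op 6 (git reset a.txt): modified={a.txt} staged={none}
After op 7 (git reset a.txt): modified={a.txt} staged={none}
After op 8 (modify c.txt): modified={a.txt, c.txt} staged={none}
After op 9 (git add a.txt): modified={c.txt} staged={a.txt}
After op 10 (git add c.txt): modified={none} staged={a.txt, c.txt}
After op 11 (modify c.txt): modified={c.txt} staged={a.txt, c.txt}
After op 12 (git add c.txt): modified={none} staged={a.txt, c.txt}
After op 13 (modify b.txt): modified={b.txt} staged={a.txt, c.txt}
After op 14 (git commit): modified={b.txt} staged={none}
After op 15 (git add b.txt): modified={none} staged={b.txt}

Answer: b.txt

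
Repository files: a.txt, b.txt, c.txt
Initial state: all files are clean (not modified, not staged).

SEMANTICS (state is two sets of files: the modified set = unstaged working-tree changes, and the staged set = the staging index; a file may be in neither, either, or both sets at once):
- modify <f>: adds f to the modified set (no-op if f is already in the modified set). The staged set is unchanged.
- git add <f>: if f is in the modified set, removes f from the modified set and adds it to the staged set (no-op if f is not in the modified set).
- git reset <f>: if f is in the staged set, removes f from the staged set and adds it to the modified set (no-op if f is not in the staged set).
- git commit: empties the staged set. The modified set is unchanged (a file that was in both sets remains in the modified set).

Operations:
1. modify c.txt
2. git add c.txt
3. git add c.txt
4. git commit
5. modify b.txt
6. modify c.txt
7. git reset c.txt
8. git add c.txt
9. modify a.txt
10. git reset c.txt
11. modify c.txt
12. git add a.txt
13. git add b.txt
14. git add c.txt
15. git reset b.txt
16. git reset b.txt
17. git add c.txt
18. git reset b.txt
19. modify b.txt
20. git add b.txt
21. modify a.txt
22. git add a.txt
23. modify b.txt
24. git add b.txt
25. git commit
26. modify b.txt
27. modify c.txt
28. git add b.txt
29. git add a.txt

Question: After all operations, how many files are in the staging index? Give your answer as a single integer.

Answer: 1

Derivation:
After op 1 (modify c.txt): modified={c.txt} staged={none}
After op 2 (git add c.txt): modified={none} staged={c.txt}
After op 3 (git add c.txt): modified={none} staged={c.txt}
After op 4 (git commit): modified={none} staged={none}
After op 5 (modify b.txt): modified={b.txt} staged={none}
After op 6 (modify c.txt): modified={b.txt, c.txt} staged={none}
After op 7 (git reset c.txt): modified={b.txt, c.txt} staged={none}
After op 8 (git add c.txt): modified={b.txt} staged={c.txt}
After op 9 (modify a.txt): modified={a.txt, b.txt} staged={c.txt}
After op 10 (git reset c.txt): modified={a.txt, b.txt, c.txt} staged={none}
After op 11 (modify c.txt): modified={a.txt, b.txt, c.txt} staged={none}
After op 12 (git add a.txt): modified={b.txt, c.txt} staged={a.txt}
After op 13 (git add b.txt): modified={c.txt} staged={a.txt, b.txt}
After op 14 (git add c.txt): modified={none} staged={a.txt, b.txt, c.txt}
After op 15 (git reset b.txt): modified={b.txt} staged={a.txt, c.txt}
After op 16 (git reset b.txt): modified={b.txt} staged={a.txt, c.txt}
After op 17 (git add c.txt): modified={b.txt} staged={a.txt, c.txt}
After op 18 (git reset b.txt): modified={b.txt} staged={a.txt, c.txt}
After op 19 (modify b.txt): modified={b.txt} staged={a.txt, c.txt}
After op 20 (git add b.txt): modified={none} staged={a.txt, b.txt, c.txt}
After op 21 (modify a.txt): modified={a.txt} staged={a.txt, b.txt, c.txt}
After op 22 (git add a.txt): modified={none} staged={a.txt, b.txt, c.txt}
After op 23 (modify b.txt): modified={b.txt} staged={a.txt, b.txt, c.txt}
After op 24 (git add b.txt): modified={none} staged={a.txt, b.txt, c.txt}
After op 25 (git commit): modified={none} staged={none}
After op 26 (modify b.txt): modified={b.txt} staged={none}
After op 27 (modify c.txt): modified={b.txt, c.txt} staged={none}
After op 28 (git add b.txt): modified={c.txt} staged={b.txt}
After op 29 (git add a.txt): modified={c.txt} staged={b.txt}
Final staged set: {b.txt} -> count=1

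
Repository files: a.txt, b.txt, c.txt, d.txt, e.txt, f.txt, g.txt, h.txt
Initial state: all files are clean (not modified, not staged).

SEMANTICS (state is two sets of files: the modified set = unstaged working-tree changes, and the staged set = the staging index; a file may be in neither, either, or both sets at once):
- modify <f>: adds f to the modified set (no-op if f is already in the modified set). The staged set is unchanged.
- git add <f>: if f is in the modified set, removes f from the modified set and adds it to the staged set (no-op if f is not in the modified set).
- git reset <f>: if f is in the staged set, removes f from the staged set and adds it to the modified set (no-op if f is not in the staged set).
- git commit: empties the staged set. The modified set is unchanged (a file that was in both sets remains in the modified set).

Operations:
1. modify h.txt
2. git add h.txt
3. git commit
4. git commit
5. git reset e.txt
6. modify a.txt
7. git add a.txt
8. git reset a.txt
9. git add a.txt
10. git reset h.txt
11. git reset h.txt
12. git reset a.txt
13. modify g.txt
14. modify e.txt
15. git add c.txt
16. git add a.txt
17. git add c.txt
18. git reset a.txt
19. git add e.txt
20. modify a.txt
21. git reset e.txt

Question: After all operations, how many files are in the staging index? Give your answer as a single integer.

Answer: 0

Derivation:
After op 1 (modify h.txt): modified={h.txt} staged={none}
After op 2 (git add h.txt): modified={none} staged={h.txt}
After op 3 (git commit): modified={none} staged={none}
After op 4 (git commit): modified={none} staged={none}
After op 5 (git reset e.txt): modified={none} staged={none}
After op 6 (modify a.txt): modified={a.txt} staged={none}
After op 7 (git add a.txt): modified={none} staged={a.txt}
After op 8 (git reset a.txt): modified={a.txt} staged={none}
After op 9 (git add a.txt): modified={none} staged={a.txt}
After op 10 (git reset h.txt): modified={none} staged={a.txt}
After op 11 (git reset h.txt): modified={none} staged={a.txt}
After op 12 (git reset a.txt): modified={a.txt} staged={none}
After op 13 (modify g.txt): modified={a.txt, g.txt} staged={none}
After op 14 (modify e.txt): modified={a.txt, e.txt, g.txt} staged={none}
After op 15 (git add c.txt): modified={a.txt, e.txt, g.txt} staged={none}
After op 16 (git add a.txt): modified={e.txt, g.txt} staged={a.txt}
After op 17 (git add c.txt): modified={e.txt, g.txt} staged={a.txt}
After op 18 (git reset a.txt): modified={a.txt, e.txt, g.txt} staged={none}
After op 19 (git add e.txt): modified={a.txt, g.txt} staged={e.txt}
After op 20 (modify a.txt): modified={a.txt, g.txt} staged={e.txt}
After op 21 (git reset e.txt): modified={a.txt, e.txt, g.txt} staged={none}
Final staged set: {none} -> count=0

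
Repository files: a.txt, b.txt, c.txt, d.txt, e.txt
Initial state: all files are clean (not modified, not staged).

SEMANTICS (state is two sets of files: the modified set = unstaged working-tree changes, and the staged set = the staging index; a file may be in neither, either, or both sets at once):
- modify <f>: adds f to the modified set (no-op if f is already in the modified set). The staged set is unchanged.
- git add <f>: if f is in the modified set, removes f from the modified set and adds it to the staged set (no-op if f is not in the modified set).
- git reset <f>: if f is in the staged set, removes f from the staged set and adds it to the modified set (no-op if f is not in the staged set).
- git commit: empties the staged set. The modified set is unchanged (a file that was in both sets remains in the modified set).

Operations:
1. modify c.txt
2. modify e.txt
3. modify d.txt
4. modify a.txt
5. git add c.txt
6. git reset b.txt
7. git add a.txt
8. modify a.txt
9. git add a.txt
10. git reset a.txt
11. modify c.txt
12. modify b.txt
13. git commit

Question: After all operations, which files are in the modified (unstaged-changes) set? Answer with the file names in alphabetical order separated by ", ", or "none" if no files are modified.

After op 1 (modify c.txt): modified={c.txt} staged={none}
After op 2 (modify e.txt): modified={c.txt, e.txt} staged={none}
After op 3 (modify d.txt): modified={c.txt, d.txt, e.txt} staged={none}
After op 4 (modify a.txt): modified={a.txt, c.txt, d.txt, e.txt} staged={none}
After op 5 (git add c.txt): modified={a.txt, d.txt, e.txt} staged={c.txt}
After op 6 (git reset b.txt): modified={a.txt, d.txt, e.txt} staged={c.txt}
After op 7 (git add a.txt): modified={d.txt, e.txt} staged={a.txt, c.txt}
After op 8 (modify a.txt): modified={a.txt, d.txt, e.txt} staged={a.txt, c.txt}
After op 9 (git add a.txt): modified={d.txt, e.txt} staged={a.txt, c.txt}
After op 10 (git reset a.txt): modified={a.txt, d.txt, e.txt} staged={c.txt}
After op 11 (modify c.txt): modified={a.txt, c.txt, d.txt, e.txt} staged={c.txt}
After op 12 (modify b.txt): modified={a.txt, b.txt, c.txt, d.txt, e.txt} staged={c.txt}
After op 13 (git commit): modified={a.txt, b.txt, c.txt, d.txt, e.txt} staged={none}

Answer: a.txt, b.txt, c.txt, d.txt, e.txt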